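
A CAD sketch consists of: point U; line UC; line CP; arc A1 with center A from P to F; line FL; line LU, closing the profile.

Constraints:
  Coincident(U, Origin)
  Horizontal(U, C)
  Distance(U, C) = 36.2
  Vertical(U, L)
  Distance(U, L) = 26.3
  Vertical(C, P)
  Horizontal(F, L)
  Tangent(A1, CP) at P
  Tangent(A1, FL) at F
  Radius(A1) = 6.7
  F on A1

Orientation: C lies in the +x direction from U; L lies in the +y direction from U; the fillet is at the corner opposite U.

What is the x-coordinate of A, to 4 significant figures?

29.50

U is at the origin; U and C share the same y with |UC| = 36.2 and C on the +x side, so C = (36.20, 0.000). U and L share the same x with |UL| = 26.3 and L on the +y side, so L = (0.000, 26.30). The virtual corner opposite U is at (36.20, 26.30). Since A1 is tangent to CP there, AP ⟂ CP and since A1 is tangent to FL there, AF ⟂ FL, with radius 6.7, so the center A sits 6.7 in from both sides at A = (29.50, 19.60). So A.x = 29.50.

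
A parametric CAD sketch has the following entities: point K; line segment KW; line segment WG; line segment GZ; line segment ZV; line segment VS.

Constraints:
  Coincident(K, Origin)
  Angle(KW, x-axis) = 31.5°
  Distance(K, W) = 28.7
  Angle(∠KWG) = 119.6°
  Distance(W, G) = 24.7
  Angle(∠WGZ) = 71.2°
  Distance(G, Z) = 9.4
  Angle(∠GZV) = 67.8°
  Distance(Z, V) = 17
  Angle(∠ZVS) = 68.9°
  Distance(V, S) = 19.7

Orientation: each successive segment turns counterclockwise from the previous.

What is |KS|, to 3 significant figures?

54.4

K is at the origin; KW runs at 31.5° with length 28.7, so W = (24.5, 15.0). ∠KWG = 119.6° gives WG at 91.9° from the x-axis; with |WG| = 24.7, G = (23.7, 39.7). ∠WGZ = 71.2° gives GZ at -159° from the x-axis; with |GZ| = 9.4, Z = (14.9, 36.4). ∠GZV = 67.8° gives ZV at -47.1° from the x-axis; with |ZV| = 17.0, V = (26.4, 23.9). ∠ZVS = 68.9° gives VS at 64.0° from the x-axis; with |VS| = 19.7, S = (35.1, 41.6). Then |KS| = |S − K| = 54.4.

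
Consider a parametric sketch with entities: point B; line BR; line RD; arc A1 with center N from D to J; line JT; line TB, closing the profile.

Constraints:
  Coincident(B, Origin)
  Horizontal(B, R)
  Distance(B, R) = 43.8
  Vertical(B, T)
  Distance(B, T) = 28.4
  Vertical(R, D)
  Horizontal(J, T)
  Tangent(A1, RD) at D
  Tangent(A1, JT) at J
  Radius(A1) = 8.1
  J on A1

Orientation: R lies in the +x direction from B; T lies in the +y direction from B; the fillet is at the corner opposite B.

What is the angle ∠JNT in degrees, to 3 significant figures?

77.2°

B is at the origin; BR is horizontal with |BR| = 43.8 and R on the +x side, so R = (43.8, 0.00). BT is vertical with |BT| = 28.4 and T on the +y side, so T = (0.00, 28.4). The virtual corner opposite B is at (43.8, 28.4). A1 meets RD tangentially, so ND is at right angles to RD and since A1 is tangent to JT there, NJ ⟂ JT, with radius 8.1, so the center N sits 8.1 in from both sides at N = (35.7, 20.3). That places the tangent points at D = (43.8, 20.3) on RD and J = (35.7, 28.4) on JT. Then cos ∠JNT = NJ·NT / (|NJ||NT|), giving 77.2°.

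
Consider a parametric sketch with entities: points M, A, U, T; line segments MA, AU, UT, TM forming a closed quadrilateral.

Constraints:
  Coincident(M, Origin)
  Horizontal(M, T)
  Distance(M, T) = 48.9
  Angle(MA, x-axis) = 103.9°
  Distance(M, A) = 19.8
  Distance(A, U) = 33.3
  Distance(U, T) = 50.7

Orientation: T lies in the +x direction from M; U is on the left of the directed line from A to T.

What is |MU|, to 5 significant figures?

46.112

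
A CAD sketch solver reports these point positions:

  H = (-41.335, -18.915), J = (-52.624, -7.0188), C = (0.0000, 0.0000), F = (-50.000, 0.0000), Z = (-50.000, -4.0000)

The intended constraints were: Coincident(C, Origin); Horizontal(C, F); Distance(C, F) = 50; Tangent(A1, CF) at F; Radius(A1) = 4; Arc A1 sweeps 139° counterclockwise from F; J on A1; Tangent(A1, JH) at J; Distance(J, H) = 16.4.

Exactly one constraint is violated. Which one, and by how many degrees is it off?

Tangent(A1, JH) at J — off by 5.50°.

C = (0.00, 0.00) ✓; C.y = 0.00, F.y = 0.00 ✓; |CF| = 50.00 ✓; ∠(ZF, FC) = 90.00° ✓; |ZF| = 4.000 ✓; bearing(Z→J) − bearing(Z→F) = 139.0° ✓; |ZJ| = 4.000 ✓; ∠(ZJ, JH) = 95.50° ✗; |JH| = 16.40 ✓.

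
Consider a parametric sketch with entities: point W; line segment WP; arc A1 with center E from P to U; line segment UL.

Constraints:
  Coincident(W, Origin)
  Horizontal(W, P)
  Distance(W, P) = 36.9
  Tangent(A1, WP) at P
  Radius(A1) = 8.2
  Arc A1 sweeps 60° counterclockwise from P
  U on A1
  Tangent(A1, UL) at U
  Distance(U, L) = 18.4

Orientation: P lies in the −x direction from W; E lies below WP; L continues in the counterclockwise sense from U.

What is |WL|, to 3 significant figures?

56.8

On A1, P sits at bearing 90° from E; a 60° counterclockwise sweep puts U at bearing 150°, so U = E + 8.2·(cos 150°, sin 150°) = (-44.0, -4.10). Tangency of A1 to UL means the radius EU is perpendicular to UL, so UL runs along (−sin 150°, cos 150°); with |UL| = 18.4, L = (-53.2, -20.0). Then |WL| = |L − W| = 56.8.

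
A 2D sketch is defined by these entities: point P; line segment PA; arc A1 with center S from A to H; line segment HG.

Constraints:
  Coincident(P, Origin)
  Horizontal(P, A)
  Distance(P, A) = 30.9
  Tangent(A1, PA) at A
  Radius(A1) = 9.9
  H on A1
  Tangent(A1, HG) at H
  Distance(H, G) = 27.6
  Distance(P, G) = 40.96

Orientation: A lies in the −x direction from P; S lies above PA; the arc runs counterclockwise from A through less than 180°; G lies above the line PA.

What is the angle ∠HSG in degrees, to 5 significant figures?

70.267°

P is at the origin; P and A share the same y with |PA| = 30.9 and A on the −x side, so A = (-30.900, 0.0000). The tangent condition forces SA to be normal to PA, so S = A + (0, 9.9) = (-30.900, 9.9000). Since SH ⟂ HG (tangency), |SG| = √(9.9² + 27.6²) = 29.322 regardless of where H sits on A1. So G lies on both circle(P, 40.96) and circle(S, 29.322); the above-PA intersection is G = (-18.575, 36.506). H is the foot of the tangent from G: H = (-21.040, 9.0161).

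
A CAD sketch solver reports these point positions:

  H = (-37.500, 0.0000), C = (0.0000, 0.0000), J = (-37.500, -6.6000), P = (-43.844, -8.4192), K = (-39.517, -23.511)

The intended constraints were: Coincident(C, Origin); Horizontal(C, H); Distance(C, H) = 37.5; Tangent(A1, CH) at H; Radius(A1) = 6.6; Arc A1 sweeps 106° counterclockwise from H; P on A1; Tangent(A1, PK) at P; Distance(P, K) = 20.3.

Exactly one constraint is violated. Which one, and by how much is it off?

Distance(P, K) = 20.3 — off by 4.60.

C = (0.00, 0.00) ✓; C.y = 0.00, H.y = 0.00 ✓; |CH| = 37.50 ✓; ∠(JH, HC) = 90.00° ✓; |JH| = 6.600 ✓; bearing(J→P) − bearing(J→H) = 106.0° ✓; |JP| = 6.600 ✓; ∠(JP, PK) = 90.00° ✓; |PK| = 15.70 ✗.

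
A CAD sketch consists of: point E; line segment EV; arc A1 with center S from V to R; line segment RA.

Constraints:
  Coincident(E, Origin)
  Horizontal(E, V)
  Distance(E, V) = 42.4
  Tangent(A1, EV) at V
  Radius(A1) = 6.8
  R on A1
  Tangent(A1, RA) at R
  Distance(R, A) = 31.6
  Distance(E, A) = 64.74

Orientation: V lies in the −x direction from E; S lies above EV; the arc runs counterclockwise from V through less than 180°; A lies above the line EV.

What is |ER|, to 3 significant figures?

38.0

E is at the origin; E and V share the same y with |EV| = 42.4 and V on the −x side, so V = (-42.4, 0.00). A1 meets EV tangentially, so SV is at right angles to EV, so S = V + (0, 6.8) = (-42.4, 6.80). Since SR ⟂ RA (tangency), |SA| = √(6.8² + 31.6²) = 32.3 regardless of where R sits on A1. So A lies on both circle(E, 64.74) and circle(S, 32.3); the above-EV intersection is A = (-52.9, 37.4). R is the foot of the tangent from A: R = (-36.6, 10.3).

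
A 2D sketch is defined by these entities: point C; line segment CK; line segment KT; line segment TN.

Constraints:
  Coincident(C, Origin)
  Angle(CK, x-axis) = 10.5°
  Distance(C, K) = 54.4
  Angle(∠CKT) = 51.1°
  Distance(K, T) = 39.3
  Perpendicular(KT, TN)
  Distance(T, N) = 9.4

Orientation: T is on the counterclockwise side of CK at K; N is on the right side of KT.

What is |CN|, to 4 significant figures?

51.99

∠CKT = 51.1°, so KT runs at 10.5° + (180° − 51.1°) = 139.4° from the x-axis; with |KT| = 39.3, T = K + 39.3·(cos 139.4°, sin 139.4°) = (23.65, 35.49). The perpendicularity gives TN at right angles to KT; with |TN| = 9.4 on the right of KT, N = T + 9.4·(0.6508, 0.7593) = (29.77, 42.63). Then |CN| = |N − C| = 51.99.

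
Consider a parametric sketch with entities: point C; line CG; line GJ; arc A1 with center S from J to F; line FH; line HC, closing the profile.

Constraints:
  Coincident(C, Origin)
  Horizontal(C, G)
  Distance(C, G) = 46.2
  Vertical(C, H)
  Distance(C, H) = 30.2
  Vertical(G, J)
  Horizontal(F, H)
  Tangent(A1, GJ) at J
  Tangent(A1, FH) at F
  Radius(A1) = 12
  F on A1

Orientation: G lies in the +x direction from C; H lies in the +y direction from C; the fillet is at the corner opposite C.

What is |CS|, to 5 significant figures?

38.741

C is at the origin; CG is horizontal with |CG| = 46.2 and G on the +x side, so G = (46.200, 0.0000). CH is vertical with |CH| = 30.2 and H on the +y side, so H = (0.0000, 30.200). The virtual corner opposite C is at (46.200, 30.200). The tangent condition forces SJ to be normal to GJ and tangency of A1 to FH means the radius SF is perpendicular to FH, with radius 12.0, so the center S sits 12.0 in from both sides at S = (34.200, 18.200). Then |CS| = |S − C| = 38.741.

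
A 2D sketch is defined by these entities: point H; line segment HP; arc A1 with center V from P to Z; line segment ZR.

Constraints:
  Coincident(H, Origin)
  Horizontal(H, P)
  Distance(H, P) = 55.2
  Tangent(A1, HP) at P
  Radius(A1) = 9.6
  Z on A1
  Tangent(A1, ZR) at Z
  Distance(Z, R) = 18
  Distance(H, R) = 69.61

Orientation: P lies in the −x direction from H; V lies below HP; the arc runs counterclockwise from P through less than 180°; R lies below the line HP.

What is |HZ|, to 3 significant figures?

65.6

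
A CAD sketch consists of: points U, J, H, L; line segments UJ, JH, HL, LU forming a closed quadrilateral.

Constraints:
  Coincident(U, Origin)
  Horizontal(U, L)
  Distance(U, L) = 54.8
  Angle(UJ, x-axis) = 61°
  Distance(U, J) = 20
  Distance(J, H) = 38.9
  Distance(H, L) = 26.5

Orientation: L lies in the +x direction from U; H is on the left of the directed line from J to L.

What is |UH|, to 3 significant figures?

54.2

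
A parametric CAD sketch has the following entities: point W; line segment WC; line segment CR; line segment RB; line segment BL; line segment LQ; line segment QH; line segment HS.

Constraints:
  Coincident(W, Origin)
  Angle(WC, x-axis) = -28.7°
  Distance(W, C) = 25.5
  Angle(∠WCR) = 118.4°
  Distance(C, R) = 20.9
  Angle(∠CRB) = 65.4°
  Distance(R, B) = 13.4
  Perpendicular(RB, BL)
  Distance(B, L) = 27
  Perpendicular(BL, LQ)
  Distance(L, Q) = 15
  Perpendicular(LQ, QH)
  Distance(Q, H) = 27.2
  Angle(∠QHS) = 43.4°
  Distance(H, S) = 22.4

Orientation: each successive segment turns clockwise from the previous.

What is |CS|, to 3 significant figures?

5.87

W is at the origin; WC runs at -28.7° with length 25.5, so C = (22.4, -12.2). ∠WCR = 118.4° gives CR at -90.3° from the x-axis; with |CR| = 20.9, R = (22.3, -33.1). ∠CRB = 65.4° gives RB at 155° from the x-axis; with |RB| = 13.4, B = (10.1, -27.5). RB ⟂ BL, so BL runs at 65.1°; with |BL| = 27.0, L = (21.5, -3.01). BL ⟂ LQ, so LQ runs at -24.9°; with |LQ| = 15.0, Q = (35.1, -9.33). LQ ⟂ QH, so QH runs at -115°; with |QH| = 27.2, H = (23.6, -34.0). ∠QHS = 43.4° gives HS at 108° from the x-axis; with |HS| = 22.4, S = (16.5, -12.8). Then |CS| = |S − C| = 5.87.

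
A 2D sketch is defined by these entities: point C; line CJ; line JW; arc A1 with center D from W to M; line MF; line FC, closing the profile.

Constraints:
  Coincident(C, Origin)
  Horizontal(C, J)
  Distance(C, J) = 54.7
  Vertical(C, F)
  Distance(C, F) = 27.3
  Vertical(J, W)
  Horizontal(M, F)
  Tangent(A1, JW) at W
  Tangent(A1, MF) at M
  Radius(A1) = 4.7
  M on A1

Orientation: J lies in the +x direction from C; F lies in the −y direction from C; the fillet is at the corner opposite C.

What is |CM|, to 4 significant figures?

56.97

C is at the origin; CJ is horizontal with |CJ| = 54.7 and J on the +x side, so J = (54.70, 0.000). CF is vertical with |CF| = 27.3 and F on the −y side, so F = (0.000, -27.30). The virtual corner opposite C is at (54.70, -27.30). The tangent condition forces DW to be normal to JW and the tangent condition forces DM to be normal to MF, with radius 4.7, so the center D sits 4.7 in from both sides at D = (50.00, -22.60). That places the tangent points at W = (54.70, -22.60) on JW and M = (50.00, -27.30) on MF. Then |CM| = |M − C| = 56.97.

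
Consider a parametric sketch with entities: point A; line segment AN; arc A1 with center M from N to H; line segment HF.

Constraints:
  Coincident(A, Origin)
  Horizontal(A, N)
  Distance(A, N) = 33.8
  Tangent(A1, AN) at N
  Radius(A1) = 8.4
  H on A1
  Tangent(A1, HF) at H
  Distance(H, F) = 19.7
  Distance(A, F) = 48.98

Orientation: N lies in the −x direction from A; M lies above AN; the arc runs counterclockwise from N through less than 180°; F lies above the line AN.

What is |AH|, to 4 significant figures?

30.42

Checks: A.y = 0.00, N.y = 0.00 ✓; |MH| = 8.400 ✓; ∠(MH, HF) = 90.00° ✓; |HF| = 19.70 ✓; |AF| = 48.98 ✓.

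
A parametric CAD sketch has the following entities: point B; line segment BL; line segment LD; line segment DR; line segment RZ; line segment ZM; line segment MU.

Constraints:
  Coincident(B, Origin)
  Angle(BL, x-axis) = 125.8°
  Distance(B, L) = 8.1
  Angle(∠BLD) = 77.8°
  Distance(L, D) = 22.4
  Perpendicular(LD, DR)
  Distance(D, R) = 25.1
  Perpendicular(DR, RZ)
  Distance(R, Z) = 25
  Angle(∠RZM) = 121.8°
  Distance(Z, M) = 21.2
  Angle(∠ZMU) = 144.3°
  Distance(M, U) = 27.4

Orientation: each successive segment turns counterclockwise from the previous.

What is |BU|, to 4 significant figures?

31.29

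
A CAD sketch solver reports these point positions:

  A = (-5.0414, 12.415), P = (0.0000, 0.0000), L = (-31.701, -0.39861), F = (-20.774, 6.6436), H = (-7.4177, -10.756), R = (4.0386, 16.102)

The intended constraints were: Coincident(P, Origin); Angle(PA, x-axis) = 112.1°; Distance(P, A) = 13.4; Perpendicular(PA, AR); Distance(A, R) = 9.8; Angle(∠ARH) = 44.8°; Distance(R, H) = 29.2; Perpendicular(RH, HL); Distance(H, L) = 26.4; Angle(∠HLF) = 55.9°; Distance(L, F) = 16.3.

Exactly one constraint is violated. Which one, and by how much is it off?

Distance(L, F) = 16.3 — off by 3.30.

P = (0.00, 0.00) ✓; PA at 112.1° ✓; |PA| = 13.40 ✓; ∠(PA, AR) = 90.00° ✓; |AR| = 9.800 ✓; ∠ARH = 44.80° ✓; |RH| = 29.20 ✓; ∠(RH, HL) = 90.00° ✓; |HL| = 26.40 ✓; ∠HLF = 55.90° ✓; |LF| = 13.00 ✗.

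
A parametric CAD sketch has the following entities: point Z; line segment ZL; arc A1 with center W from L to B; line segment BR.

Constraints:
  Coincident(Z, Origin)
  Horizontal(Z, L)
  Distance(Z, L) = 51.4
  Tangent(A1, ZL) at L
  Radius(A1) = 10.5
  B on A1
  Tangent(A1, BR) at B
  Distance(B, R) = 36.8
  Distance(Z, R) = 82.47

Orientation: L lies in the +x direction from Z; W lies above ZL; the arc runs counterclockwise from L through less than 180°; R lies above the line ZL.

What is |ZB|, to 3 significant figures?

62.2

Z is at the origin; Z and L share the same y with |ZL| = 51.4 and L on the +x side, so L = (51.4, 0.00). Since A1 is tangent to ZL there, WL ⟂ ZL, so W = L + (0, 10.5) = (51.4, 10.5). Since WB ⟂ BR (tangency), |WR| = √(10.5² + 36.8²) = 38.3 regardless of where B sits on A1. So R lies on both circle(Z, 82.47) and circle(W, 38.3); the above-ZL intersection is R = (69.7, 44.1). B is the foot of the tangent from R: B = (61.6, 8.21).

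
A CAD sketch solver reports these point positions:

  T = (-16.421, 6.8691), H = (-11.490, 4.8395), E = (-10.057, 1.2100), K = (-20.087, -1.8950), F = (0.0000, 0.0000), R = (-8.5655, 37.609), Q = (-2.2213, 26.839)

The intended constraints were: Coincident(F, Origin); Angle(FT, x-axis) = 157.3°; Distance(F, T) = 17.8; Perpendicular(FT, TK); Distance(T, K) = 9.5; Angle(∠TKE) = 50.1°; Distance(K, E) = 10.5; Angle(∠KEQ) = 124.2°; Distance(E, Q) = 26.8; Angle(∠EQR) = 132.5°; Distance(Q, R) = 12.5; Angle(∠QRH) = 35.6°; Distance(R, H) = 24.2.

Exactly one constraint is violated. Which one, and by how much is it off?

Distance(R, H) = 24.2 — off by 8.70.

F = (0.00, 0.00) ✓; FT at 157.3° ✓; |FT| = 17.80 ✓; ∠(FT, TK) = 90.00° ✓; |TK| = 9.500 ✓; ∠TKE = 50.10° ✓; |KE| = 10.50 ✓; ∠KEQ = 124.2° ✓; |EQ| = 26.80 ✓; ∠EQR = 132.5° ✓; |QR| = 12.50 ✓; ∠QRH = 35.60° ✓; |RH| = 32.90 ✗.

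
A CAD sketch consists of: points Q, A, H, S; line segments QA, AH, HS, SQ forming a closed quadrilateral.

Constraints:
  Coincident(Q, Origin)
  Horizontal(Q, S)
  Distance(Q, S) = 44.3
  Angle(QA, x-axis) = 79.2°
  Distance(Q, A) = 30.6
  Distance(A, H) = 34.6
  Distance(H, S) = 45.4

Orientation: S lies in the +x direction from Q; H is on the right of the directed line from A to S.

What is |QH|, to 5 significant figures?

4.0038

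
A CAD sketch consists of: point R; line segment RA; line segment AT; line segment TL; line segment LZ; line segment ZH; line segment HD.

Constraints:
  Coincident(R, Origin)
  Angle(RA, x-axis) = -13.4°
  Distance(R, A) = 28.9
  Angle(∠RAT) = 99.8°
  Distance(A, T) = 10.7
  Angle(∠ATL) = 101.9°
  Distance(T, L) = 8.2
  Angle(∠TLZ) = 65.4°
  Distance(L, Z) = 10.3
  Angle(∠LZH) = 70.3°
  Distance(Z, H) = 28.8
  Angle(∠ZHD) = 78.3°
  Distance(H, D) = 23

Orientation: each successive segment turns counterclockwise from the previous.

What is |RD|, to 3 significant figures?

50.0

R is at the origin; RA runs at -13.4° with length 28.9, so A = (28.1, -6.70). ∠RAT = 99.8° gives AT at 66.8° from the x-axis; with |AT| = 10.7, T = (32.3, 3.14). ∠ATL = 101.9° gives TL at 145° from the x-axis; with |TL| = 8.2, L = (25.6, 7.85). ∠TLZ = 65.4° gives LZ at -100° from the x-axis; with |LZ| = 10.3, Z = (23.7, -2.28). ∠LZH = 70.3° gives ZH at 9.20° from the x-axis; with |ZH| = 28.8, H = (52.2, 2.33). ∠ZHD = 78.3° gives HD at 111° from the x-axis; with |HD| = 23.0, D = (44.0, 23.8). Then |RD| = |D − R| = 50.0.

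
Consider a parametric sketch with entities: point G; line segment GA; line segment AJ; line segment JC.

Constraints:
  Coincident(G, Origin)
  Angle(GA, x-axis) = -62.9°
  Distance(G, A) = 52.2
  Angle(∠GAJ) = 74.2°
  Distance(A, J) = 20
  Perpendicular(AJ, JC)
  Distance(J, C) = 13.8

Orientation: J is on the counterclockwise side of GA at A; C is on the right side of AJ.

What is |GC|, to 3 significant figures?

64.3

G is at the origin; GA runs at -62.9° with length 52.2, so A = 52.2·(cos -62.9°, sin -62.9°) = (23.8, -46.5). ∠GAJ = 74.2°, so AJ runs at -62.9° + (180° − 74.2°) = 42.9° from the x-axis; with |AJ| = 20.0, J = A + 20.0·(cos 42.9°, sin 42.9°) = (38.4, -32.9). AJ is perpendicular to JC; with |JC| = 13.8 on the right of AJ, C = J + 13.8·(0.681, -0.733) = (47.8, -43.0). Then |GC| = |C − G| = 64.3.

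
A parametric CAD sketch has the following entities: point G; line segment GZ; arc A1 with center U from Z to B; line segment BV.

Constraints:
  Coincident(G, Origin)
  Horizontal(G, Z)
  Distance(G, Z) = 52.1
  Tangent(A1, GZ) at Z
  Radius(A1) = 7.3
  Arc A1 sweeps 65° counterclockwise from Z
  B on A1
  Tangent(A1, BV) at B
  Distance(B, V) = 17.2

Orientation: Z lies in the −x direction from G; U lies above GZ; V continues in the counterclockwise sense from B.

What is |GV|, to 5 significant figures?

43.041

On A1, Z sits at bearing -90° from U; a 65° counterclockwise sweep puts B at bearing -25°, so B = U + 7.3·(cos -25°, sin -25°) = (-45.484, 4.2149). The tangent condition forces UB to be normal to BV, so BV runs along (−sin -25°, cos -25°); with |BV| = 17.2, V = (-38.215, 19.803). Then |GV| = |V − G| = 43.041.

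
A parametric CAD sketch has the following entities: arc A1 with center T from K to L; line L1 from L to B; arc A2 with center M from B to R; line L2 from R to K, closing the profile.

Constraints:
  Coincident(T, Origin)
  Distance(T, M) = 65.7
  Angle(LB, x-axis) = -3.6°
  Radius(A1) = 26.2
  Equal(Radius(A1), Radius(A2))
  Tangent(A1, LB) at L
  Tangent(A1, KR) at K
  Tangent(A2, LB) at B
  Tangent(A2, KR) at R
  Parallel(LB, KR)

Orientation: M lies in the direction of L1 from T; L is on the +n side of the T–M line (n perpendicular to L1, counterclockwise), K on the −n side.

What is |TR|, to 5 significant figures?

70.731

The slot axis is L1's direction at -3.6°, so u = (cos -3.6°, sin -3.6°) = (0.99803, -0.062791) and n = (−sin -3.6°, cos -3.6°) = (0.062791, 0.99803). T is at the origin and M lies 65.7 along u from T, so M = 65.7·u = (65.570, -4.1253). Tangency of A1 to both parallel lines with radius 26.2 puts L and K at T ± 26.2·n: L = (1.6451, 26.148), K = (-1.6451, -26.148). Equal radii place B and R the same way about M: B = M + 26.2·n = (67.215, 22.023), R = M − 26.2·n = (63.925, -30.274). Then |TR| = |R − T| = 70.731.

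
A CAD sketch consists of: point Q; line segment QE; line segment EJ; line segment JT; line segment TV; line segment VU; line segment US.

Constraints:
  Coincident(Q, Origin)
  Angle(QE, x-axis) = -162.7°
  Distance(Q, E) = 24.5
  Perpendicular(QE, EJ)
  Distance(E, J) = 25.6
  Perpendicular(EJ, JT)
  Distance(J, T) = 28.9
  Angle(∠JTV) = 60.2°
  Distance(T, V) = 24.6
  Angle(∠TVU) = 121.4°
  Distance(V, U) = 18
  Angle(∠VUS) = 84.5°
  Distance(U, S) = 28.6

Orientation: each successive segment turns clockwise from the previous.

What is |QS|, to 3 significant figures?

40.2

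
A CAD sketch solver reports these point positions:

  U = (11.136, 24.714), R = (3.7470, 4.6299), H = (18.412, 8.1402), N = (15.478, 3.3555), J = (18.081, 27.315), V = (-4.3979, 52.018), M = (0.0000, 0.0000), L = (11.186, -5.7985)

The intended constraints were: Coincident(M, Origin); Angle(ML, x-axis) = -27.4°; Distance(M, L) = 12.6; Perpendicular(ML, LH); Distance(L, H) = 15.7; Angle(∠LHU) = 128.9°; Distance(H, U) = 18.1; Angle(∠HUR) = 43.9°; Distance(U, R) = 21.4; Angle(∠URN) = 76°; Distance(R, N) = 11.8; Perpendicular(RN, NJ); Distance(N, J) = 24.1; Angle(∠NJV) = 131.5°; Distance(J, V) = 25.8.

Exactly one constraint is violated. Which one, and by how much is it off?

Distance(J, V) = 25.8 — off by 7.60.

M = (0.00, 0.00) ✓; ML at -27.40° ✓; |ML| = 12.60 ✓; ∠(ML, LH) = 90.00° ✓; |LH| = 15.70 ✓; ∠LHU = 128.9° ✓; |HU| = 18.10 ✓; ∠HUR = 43.90° ✓; |UR| = 21.40 ✓; ∠URN = 76.00° ✓; |RN| = 11.80 ✓; ∠(RN, NJ) = 90.00° ✓; |NJ| = 24.10 ✓; ∠NJV = 131.5° ✓; |JV| = 33.40 ✗.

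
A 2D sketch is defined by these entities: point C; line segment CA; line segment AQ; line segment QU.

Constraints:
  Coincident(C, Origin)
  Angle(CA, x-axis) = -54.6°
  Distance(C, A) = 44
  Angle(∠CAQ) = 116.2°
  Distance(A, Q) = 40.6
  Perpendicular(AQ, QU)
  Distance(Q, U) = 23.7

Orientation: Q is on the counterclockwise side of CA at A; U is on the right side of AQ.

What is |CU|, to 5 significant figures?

87.148

C is at the origin; CA runs at -54.6° with length 44.0, so A = 44.0·(cos -54.6°, sin -54.6°) = (25.488, -35.866). ∠CAQ = 116.2°, so AQ runs at -54.6° + (180° − 116.2°) = 9.2000° from the x-axis; with |AQ| = 40.6, Q = A + 40.6·(cos 9.2000°, sin 9.2000°) = (65.566, -29.374). AQ ⟂ QU; with |QU| = 23.7 on the right of AQ, U = Q + 23.7·(0.15988, -0.98714) = (69.355, -52.770). Then |CU| = |U − C| = 87.148.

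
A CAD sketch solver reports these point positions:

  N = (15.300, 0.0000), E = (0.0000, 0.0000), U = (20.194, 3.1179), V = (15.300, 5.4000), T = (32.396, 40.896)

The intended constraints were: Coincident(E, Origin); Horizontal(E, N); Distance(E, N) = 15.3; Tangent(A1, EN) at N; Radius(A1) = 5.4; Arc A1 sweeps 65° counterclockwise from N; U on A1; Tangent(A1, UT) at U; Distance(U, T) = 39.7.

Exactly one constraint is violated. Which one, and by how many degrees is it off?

Tangent(A1, UT) at U — off by 7.10°.

E = (0.00, 0.00) ✓; E.y = 0.00, N.y = 0.00 ✓; |EN| = 15.30 ✓; ∠(VN, NE) = 90.00° ✓; |VN| = 5.400 ✓; bearing(V→U) − bearing(V→N) = 65.00° ✓; |VU| = 5.400 ✓; ∠(VU, UT) = 82.90° ✗; |UT| = 39.70 ✓.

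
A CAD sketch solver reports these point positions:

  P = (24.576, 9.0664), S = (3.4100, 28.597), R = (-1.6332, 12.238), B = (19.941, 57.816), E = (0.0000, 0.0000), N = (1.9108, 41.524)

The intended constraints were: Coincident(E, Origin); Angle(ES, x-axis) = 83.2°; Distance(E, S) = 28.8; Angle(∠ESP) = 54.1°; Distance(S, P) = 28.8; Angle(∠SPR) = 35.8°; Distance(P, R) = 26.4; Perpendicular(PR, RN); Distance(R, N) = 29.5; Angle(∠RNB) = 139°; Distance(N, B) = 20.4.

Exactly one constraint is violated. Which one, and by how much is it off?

Distance(N, B) = 20.4 — off by 3.90.

E = (0.00, 0.00) ✓; ES at 83.20° ✓; |ES| = 28.80 ✓; ∠ESP = 54.10° ✓; |SP| = 28.80 ✓; ∠SPR = 35.80° ✓; |PR| = 26.40 ✓; ∠(PR, RN) = 90.00° ✓; |RN| = 29.50 ✓; ∠RNB = 139.0° ✓; |NB| = 24.30 ✗.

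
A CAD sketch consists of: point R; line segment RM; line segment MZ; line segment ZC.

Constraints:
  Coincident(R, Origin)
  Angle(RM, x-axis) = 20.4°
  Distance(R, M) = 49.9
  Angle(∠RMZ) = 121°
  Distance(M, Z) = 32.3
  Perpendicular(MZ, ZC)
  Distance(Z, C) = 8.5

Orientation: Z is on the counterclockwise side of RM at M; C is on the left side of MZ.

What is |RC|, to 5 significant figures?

67.370

R is at the origin; RM runs at 20.4° with length 49.9, so M = 49.9·(cos 20.4°, sin 20.4°) = (46.770, 17.394). ∠RMZ = 121.0°, so MZ runs at 20.4° + (180° − 121.0°) = 79.400° from the x-axis; with |MZ| = 32.3, Z = M + 32.3·(cos 79.400°, sin 79.400°) = (52.712, 49.143). The perpendicularity gives ZC at right angles to MZ; with |ZC| = 8.5 on the left of MZ, C = Z + 8.5·(-0.98294, 0.18395) = (44.357, 50.706). Then |RC| = |C − R| = 67.370.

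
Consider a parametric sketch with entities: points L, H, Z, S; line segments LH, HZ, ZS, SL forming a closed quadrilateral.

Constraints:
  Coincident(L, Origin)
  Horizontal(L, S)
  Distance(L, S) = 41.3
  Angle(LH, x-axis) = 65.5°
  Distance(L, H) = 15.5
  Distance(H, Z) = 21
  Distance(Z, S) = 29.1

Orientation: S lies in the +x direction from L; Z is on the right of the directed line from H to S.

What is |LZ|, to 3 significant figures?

14.1

Checks: |HZ| = 21.00 ✓; |ZS| = 29.10 ✓.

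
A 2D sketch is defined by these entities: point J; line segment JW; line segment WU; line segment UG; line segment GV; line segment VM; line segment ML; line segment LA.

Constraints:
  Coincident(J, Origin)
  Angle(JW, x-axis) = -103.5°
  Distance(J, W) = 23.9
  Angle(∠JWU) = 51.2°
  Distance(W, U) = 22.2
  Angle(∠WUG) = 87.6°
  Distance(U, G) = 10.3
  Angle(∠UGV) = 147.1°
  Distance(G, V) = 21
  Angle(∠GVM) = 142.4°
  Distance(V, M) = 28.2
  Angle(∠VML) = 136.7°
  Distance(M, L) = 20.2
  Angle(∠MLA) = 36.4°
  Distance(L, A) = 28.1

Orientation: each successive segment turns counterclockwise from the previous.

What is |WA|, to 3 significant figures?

23.2

J is at the origin; JW runs at -103.5° with length 23.9, so W = (-5.58, -23.2). ∠JWU = 51.2° gives WU at 25.3° from the x-axis; with |WU| = 22.2, U = (14.5, -13.8). ∠WUG = 87.6° gives UG at 118° from the x-axis; with |UG| = 10.3, G = (9.70, -4.63). ∠UGV = 147.1° gives GV at 151° from the x-axis; with |GV| = 21.0, V = (-8.59, 5.68). ∠GVM = 142.4° gives VM at -172° from the x-axis; with |VM| = 28.2, M = (-36.5, 1.65). ∠VML = 136.7° gives ML at -128° from the x-axis; with |ML| = 20.2, L = (-49.1, -14.2). ∠MLA = 36.4° gives LA at 15.1° from the x-axis; with |LA| = 28.1, A = (-21.9, -6.83). Then |WA| = |A − W| = 23.2.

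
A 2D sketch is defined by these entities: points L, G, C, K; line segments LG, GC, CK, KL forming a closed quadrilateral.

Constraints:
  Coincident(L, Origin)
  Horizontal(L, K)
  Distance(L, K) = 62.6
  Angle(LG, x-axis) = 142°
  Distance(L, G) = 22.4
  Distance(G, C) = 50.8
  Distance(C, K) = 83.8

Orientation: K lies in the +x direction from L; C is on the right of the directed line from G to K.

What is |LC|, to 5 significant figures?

38.900

L is at the origin; LK is horizontal with |LK| = 62.6 and K in +x, so K = (62.6, 0). LG runs at 142.0° with |LG| = 22.4, so G = (-17.651, 13.791). C is determined by |GC| = 50.8 and |CK| = 83.8 together: it lies at the intersection of circle(G, 50.8) and circle(K, 83.8). With |GK| = 81.428, the foot of the radical line on GK is 13.439 from G and the perpendicular offset is √(50.8² − 13.439²) = 48.990. Taking the right-of-GK solution: C = (-12.703, -36.768).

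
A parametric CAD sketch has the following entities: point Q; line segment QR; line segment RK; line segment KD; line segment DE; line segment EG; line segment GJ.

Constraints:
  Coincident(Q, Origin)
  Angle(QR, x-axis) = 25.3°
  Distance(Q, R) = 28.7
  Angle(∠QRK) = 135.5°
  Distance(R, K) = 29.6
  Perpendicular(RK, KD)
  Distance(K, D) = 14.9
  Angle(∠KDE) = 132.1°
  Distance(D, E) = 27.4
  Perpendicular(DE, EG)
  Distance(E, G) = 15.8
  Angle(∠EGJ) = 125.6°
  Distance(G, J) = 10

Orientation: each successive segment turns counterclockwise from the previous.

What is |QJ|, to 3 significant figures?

22.9

Q is at the origin; QR runs at 25.3° with length 28.7, so R = (25.9, 12.3). ∠QRK = 135.5° gives RK at 69.8° from the x-axis; with |RK| = 29.6, K = (36.2, 40.0). The perpendicularity gives KD at right angles to RK, so KD runs at 160°; with |KD| = 14.9, D = (22.2, 45.2). ∠KDE = 132.1° gives DE at -152° from the x-axis; with |DE| = 27.4, E = (-2.08, 32.5). The perpendicularity gives EG at right angles to DE, so EG runs at -62.3°; with |EG| = 15.8, G = (5.27, 18.5). ∠EGJ = 125.6° gives GJ at -7.90° from the x-axis; with |GJ| = 10.0, J = (15.2, 17.1). Then |QJ| = |J − Q| = 22.9.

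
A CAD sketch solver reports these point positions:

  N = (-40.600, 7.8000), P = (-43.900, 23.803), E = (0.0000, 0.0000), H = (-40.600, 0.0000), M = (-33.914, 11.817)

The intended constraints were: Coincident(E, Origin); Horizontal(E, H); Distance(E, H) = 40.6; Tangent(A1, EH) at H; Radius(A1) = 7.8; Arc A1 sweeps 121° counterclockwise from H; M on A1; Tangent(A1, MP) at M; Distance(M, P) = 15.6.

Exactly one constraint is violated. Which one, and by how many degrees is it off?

Tangent(A1, MP) at M — off by 8.80°.

E = (0.00, 0.00) ✓; E.y = 0.00, H.y = 0.00 ✓; |EH| = 40.60 ✓; ∠(NH, HE) = 90.00° ✓; |NH| = 7.800 ✓; bearing(N→M) − bearing(N→H) = 121.0° ✓; |NM| = 7.800 ✓; ∠(NM, MP) = 81.20° ✗; |MP| = 15.60 ✓.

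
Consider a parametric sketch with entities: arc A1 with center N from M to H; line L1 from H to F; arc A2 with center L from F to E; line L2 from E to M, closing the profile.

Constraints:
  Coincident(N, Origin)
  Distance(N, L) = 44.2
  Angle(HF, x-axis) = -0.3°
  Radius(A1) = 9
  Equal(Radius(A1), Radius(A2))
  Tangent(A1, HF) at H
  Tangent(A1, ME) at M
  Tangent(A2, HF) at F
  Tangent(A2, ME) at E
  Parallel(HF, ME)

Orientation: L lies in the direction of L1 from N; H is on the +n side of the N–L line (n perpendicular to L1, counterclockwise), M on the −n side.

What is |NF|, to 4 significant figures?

45.11

The slot axis is L1's direction at -0.3°, so u = (cos -0.3°, sin -0.3°) = (1.000, -0.005236) and n = (−sin -0.3°, cos -0.3°) = (0.005236, 1.000). N is at the origin and L lies 44.2 along u from N, so L = 44.2·u = (44.20, -0.2314). Tangency of A1 to both parallel lines with radius 9.0 puts H and M at N ± 9.0·n: H = (0.04712, 9.000), M = (-0.04712, -9.000). Equal radii place F and E the same way about L: F = L + 9.0·n = (44.25, 8.768), E = L − 9.0·n = (44.15, -9.231). Then |NF| = |F − N| = 45.11.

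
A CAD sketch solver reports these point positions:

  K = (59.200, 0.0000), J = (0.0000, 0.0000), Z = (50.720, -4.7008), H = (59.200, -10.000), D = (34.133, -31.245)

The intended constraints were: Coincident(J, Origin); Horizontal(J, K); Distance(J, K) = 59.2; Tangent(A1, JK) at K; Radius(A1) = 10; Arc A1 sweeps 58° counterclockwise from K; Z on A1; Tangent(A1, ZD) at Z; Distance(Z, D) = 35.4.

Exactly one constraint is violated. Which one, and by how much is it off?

Distance(Z, D) = 35.4 — off by 4.10.

J = (0.00, 0.00) ✓; J.y = 0.00, K.y = 0.00 ✓; |JK| = 59.20 ✓; ∠(HK, KJ) = 90.00° ✓; |HK| = 10.00 ✓; bearing(H→Z) − bearing(H→K) = 58.00° ✓; |HZ| = 10.00 ✓; ∠(HZ, ZD) = 90.00° ✓; |ZD| = 31.30 ✗.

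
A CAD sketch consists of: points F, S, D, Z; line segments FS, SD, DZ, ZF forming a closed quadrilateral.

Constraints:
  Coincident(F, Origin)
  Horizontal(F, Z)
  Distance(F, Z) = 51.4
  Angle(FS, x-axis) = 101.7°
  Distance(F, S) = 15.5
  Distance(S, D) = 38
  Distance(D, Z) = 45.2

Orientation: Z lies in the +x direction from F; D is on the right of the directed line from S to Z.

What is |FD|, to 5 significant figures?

22.897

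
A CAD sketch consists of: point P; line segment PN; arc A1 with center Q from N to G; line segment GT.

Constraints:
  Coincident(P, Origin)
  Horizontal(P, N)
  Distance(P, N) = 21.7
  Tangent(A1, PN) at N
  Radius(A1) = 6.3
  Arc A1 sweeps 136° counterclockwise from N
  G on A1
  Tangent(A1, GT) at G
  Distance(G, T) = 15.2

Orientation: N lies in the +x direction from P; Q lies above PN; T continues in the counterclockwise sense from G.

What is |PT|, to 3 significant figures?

26.2

P is at the origin; P and N share the same y with |PN| = 21.7 and N on the +x side, so N = (21.7, 0.00). The tangent condition forces QN to be normal to PN, so Q = N + (0, 6.3) = (21.7, 6.30). On A1, N sits at bearing -90° from Q; a 136° counterclockwise sweep puts G at bearing 46°, so G = Q + 6.3·(cos 46°, sin 46°) = (26.1, 10.8). A1 meets GT tangentially, so QG is at right angles to GT, so GT runs along (−sin 46°, cos 46°); with |GT| = 15.2, T = (15.1, 21.4). Then |PT| = |T − P| = 26.2.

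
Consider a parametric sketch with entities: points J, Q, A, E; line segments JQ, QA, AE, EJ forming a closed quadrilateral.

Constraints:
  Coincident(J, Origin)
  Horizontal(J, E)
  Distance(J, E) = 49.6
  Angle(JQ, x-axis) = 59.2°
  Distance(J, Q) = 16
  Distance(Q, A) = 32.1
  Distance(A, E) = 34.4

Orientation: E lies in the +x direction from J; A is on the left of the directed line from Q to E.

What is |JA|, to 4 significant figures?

46.99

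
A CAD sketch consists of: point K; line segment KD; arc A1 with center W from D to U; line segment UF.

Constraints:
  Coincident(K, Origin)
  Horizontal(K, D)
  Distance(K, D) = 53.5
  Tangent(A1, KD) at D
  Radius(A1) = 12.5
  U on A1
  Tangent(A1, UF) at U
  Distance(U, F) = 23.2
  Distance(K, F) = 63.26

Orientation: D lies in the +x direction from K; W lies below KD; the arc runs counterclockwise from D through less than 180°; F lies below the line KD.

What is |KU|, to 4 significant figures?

45.13

K is at the origin; K and D share the same y with |KD| = 53.5 and D on the +x side, so D = (53.50, 0.000). The tangent condition forces WD to be normal to KD, so W = D + (0, -12.5) = (53.50, -12.50). Since WU ⟂ UF (tangency), |WF| = √(12.5² + 23.2²) = 26.35 regardless of where U sits on A1. So F lies on both circle(K, 63.26) and circle(W, 26.35); the below-KD intersection is F = (50.09, -38.63). U is the foot of the tangent from F: U = (41.82, -16.96).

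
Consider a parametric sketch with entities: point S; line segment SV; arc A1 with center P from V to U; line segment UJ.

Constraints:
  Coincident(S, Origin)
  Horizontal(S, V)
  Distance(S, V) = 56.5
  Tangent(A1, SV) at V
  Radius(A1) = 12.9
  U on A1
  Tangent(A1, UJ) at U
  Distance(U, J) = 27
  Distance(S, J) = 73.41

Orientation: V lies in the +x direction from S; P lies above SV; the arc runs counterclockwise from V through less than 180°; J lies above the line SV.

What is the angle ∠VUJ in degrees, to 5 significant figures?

125.35°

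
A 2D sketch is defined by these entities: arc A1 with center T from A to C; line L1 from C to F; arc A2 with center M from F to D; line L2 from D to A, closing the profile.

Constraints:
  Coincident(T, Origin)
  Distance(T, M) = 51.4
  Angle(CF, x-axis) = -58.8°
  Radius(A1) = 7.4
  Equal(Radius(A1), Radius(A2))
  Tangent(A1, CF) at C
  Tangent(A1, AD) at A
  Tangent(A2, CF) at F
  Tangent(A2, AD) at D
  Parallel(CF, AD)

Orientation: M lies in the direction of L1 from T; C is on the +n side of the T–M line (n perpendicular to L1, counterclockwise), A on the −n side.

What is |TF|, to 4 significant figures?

51.93

The slot axis is L1's direction at -58.8°, so u = (cos -58.8°, sin -58.8°) = (0.5180, -0.8554) and n = (−sin -58.8°, cos -58.8°) = (0.8554, 0.5180). T is at the origin and M lies 51.4 along u from T, so M = 51.4·u = (26.63, -43.97). Tangency of A1 to both parallel lines with radius 7.4 puts C and A at T ± 7.4·n: C = (6.330, 3.833), A = (-6.330, -3.833). Equal radii place F and D the same way about M: F = M + 7.4·n = (32.96, -40.13), D = M − 7.4·n = (20.30, -47.80). Then |TF| = |F − T| = 51.93.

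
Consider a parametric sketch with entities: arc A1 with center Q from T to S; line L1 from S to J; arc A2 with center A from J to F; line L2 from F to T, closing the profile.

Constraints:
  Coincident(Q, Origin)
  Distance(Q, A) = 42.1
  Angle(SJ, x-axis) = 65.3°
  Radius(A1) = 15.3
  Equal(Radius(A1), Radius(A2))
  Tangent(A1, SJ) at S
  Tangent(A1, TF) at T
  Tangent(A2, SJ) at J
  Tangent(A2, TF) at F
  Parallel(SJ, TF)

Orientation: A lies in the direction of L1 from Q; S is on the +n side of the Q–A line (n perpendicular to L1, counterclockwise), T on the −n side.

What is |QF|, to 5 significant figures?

44.794

Tangency of A1 to both parallel lines with radius 15.3 puts S and T at Q ± 15.3·n: S = (-13.900, 6.3934), T = (13.900, -6.3934). Equal radii place J and F the same way about A: J = A + 15.3·n = (3.6920, 44.642), F = A − 15.3·n = (31.492, 31.855). Then |QF| = |F − Q| = 44.794.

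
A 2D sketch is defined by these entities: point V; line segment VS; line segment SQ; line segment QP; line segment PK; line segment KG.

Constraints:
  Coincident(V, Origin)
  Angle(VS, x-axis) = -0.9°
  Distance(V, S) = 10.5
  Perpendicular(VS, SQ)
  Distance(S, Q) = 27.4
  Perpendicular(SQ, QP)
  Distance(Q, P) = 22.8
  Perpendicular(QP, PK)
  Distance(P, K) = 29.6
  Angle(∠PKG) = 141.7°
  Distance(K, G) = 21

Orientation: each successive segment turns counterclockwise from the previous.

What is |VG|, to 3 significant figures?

18.7

V is at the origin; VS runs at -0.9° with length 10.5, so S = (10.5, -0.165). The perpendicularity gives SQ at right angles to VS, so SQ runs at 89.1°; with |SQ| = 27.4, Q = (10.9, 27.2). SQ is perpendicular to QP, so QP runs at 179°; with |QP| = 22.8, P = (-11.9, 27.6). The perpendicularity gives PK at right angles to QP, so PK runs at -90.9°; with |PK| = 29.6, K = (-12.3, -2.01). ∠PKG = 141.7° gives KG at -52.6° from the x-axis; with |KG| = 21.0, G = (0.422, -18.7). Then |VG| = |G − V| = 18.7.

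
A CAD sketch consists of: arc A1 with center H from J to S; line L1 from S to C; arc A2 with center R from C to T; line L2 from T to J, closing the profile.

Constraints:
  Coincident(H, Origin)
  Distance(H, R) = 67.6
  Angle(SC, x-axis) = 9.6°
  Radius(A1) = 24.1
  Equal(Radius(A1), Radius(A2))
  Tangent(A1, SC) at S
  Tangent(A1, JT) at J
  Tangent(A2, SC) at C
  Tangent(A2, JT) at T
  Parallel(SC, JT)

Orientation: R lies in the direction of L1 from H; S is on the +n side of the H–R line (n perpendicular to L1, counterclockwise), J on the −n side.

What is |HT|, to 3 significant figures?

71.8

The slot axis is L1's direction at 9.6°, so u = (cos 9.6°, sin 9.6°) = (0.986, 0.167) and n = (−sin 9.6°, cos 9.6°) = (-0.167, 0.986). H is at the origin and R lies 67.6 along u from H, so R = 67.6·u = (66.7, 11.3). Tangency of A1 to both parallel lines with radius 24.1 puts S and J at H ± 24.1·n: S = (-4.02, 23.8), J = (4.02, -23.8). Equal radii place C and T the same way about R: C = R + 24.1·n = (62.6, 35.0), T = R − 24.1·n = (70.7, -12.5). Then |HT| = |T − H| = 71.8.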